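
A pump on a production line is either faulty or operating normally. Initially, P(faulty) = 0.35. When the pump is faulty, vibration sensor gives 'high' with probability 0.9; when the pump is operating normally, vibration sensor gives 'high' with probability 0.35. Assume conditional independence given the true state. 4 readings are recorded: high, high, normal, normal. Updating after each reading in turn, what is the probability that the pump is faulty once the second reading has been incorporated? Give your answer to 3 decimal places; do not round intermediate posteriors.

0.781

Each posterior becomes the prior for the next update.
After 'high': P(faulty) = 0.9·0.3500 / (0.9·0.3500 + 0.35·0.6500) ≈ 0.5806
After 'high': P(faulty) = 0.9·0.5806 / (0.9·0.5806 + 0.35·0.4194) ≈ 0.7807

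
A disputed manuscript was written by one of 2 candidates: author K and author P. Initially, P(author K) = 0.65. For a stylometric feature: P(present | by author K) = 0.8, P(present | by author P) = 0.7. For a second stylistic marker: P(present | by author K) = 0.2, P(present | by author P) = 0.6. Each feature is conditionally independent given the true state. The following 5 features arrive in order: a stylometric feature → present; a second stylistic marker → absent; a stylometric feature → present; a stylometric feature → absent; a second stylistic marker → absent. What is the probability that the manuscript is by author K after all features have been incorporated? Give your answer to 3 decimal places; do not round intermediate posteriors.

After a stylometric feature='present': P(author K) = 0.8·0.6500 / (0.8·0.6500 + 0.7·0.3500) ≈ 0.6797
After a second stylistic marker='absent': P(author K) = 0.8·0.6797 / (0.8·0.6797 + 0.4·0.3203) ≈ 0.8093
After a stylometric feature='present': P(author K) = 0.8·0.8093 / (0.8·0.8093 + 0.7·0.1907) ≈ 0.8291
After a stylometric feature='absent': P(author K) = 0.2·0.8291 / (0.2·0.8291 + 0.3·0.1709) ≈ 0.7638
After a second stylistic marker='absent': P(author K) = 0.8·0.7638 / (0.8·0.7638 + 0.4·0.2362) ≈ 0.8661

0.866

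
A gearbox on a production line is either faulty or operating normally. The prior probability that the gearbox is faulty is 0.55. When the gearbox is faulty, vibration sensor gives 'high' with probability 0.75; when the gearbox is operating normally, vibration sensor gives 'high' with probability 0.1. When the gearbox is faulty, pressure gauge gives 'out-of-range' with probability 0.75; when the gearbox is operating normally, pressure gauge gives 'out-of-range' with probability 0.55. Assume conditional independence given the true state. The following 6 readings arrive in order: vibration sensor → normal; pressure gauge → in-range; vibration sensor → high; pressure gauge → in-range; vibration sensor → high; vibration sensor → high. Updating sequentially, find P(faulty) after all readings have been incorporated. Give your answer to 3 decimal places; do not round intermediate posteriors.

After vibration sensor='normal': P(faulty) = 0.25·0.5500 / (0.25·0.5500 + 0.9·0.4500) ≈ 0.2535
After pressure gauge='in-range': P(faulty) = 0.25·0.2535 / (0.25·0.2535 + 0.45·0.7465) ≈ 0.1587
After vibration sensor='high': P(faulty) = 0.75·0.1587 / (0.75·0.1587 + 0.1·0.8413) ≈ 0.5859
After pressure gauge='in-range': P(faulty) = 0.25·0.5859 / (0.25·0.5859 + 0.45·0.4141) ≈ 0.4401
After vibration sensor='high': P(faulty) = 0.75·0.4401 / (0.75·0.4401 + 0.1·0.5599) ≈ 0.8550
After vibration sensor='high': P(faulty) = 0.75·0.8550 / (0.75·0.8550 + 0.1·0.1450) ≈ 0.9779

0.978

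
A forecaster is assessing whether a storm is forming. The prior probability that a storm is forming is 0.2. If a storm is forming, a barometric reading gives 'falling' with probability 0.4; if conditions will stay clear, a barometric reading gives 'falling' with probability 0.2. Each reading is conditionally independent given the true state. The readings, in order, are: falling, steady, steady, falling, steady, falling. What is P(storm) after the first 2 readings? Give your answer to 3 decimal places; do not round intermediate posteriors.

After 'falling': P(storm) = 0.4·0.2000 / (0.4·0.2000 + 0.2·0.8000) ≈ 0.3333
After 'steady': P(storm) = 0.6·0.3333 / (0.6·0.3333 + 0.8·0.6667) ≈ 0.2727

0.273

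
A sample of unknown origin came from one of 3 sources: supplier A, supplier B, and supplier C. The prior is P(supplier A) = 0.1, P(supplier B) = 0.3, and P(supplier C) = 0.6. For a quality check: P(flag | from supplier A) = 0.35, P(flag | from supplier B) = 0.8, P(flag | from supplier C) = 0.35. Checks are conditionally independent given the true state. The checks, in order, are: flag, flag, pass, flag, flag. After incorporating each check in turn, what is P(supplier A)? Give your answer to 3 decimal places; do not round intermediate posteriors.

After 'flag': normaliser = 0.35·0.1000 + 0.8·0.3000 + 0.35·0.6000; P(supplier A) ≈ 0.0722, P(supplier B) ≈ 0.4948, P(supplier C) ≈ 0.4330
After 'flag': normaliser = 0.35·0.0722 + 0.8·0.4948 + 0.35·0.4330; P(supplier A) ≈ 0.0441, P(supplier B) ≈ 0.6913, P(supplier C) ≈ 0.2646
After 'pass': normaliser = 0.65·0.0441 + 0.2·0.6913 + 0.65·0.2646; P(supplier A) ≈ 0.0846, P(supplier B) ≈ 0.4079, P(supplier C) ≈ 0.5075
After 'flag': normaliser = 0.35·0.0846 + 0.8·0.4079 + 0.35·0.5075; P(supplier A) ≈ 0.0555, P(supplier B) ≈ 0.6116, P(supplier C) ≈ 0.3329
After 'flag': normaliser = 0.35·0.0555 + 0.8·0.6116 + 0.35·0.3329; P(supplier A) ≈ 0.0311, P(supplier B) ≈ 0.7826, P(supplier C) ≈ 0.1864

0.031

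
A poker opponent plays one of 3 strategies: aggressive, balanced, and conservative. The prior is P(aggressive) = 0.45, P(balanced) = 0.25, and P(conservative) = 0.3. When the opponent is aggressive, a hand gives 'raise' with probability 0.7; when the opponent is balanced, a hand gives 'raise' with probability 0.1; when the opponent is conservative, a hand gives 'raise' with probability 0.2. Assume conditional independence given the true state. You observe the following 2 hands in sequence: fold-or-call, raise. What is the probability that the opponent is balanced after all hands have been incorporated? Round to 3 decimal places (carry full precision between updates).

0.136

After 'fold-or-call': normaliser = 0.3·0.4500 + 0.9·0.2500 + 0.8·0.3000; P(aggressive) ≈ 0.2250, P(balanced) ≈ 0.3750, P(conservative) ≈ 0.4000
After 'raise': normaliser = 0.7·0.2250 + 0.1·0.3750 + 0.2·0.4000; P(aggressive) ≈ 0.5727, P(balanced) ≈ 0.1364, P(conservative) ≈ 0.2909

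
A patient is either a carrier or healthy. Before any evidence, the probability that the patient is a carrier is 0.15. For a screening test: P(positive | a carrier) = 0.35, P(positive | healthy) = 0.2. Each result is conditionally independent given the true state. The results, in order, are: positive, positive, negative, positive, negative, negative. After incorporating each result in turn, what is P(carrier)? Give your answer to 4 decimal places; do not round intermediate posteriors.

After 'positive': P(carrier) = 0.35·0.1500 / (0.35·0.1500 + 0.2·0.8500) ≈ 0.2360
After 'positive': P(carrier) = 0.35·0.2360 / (0.35·0.2360 + 0.2·0.7640) ≈ 0.3508
After 'negative': P(carrier) = 0.65·0.3508 / (0.65·0.3508 + 0.8·0.6492) ≈ 0.3051
After 'positive': P(carrier) = 0.35·0.3051 / (0.35·0.3051 + 0.2·0.6949) ≈ 0.4345
After 'negative': P(carrier) = 0.65·0.4345 / (0.65·0.4345 + 0.8·0.5655) ≈ 0.3844
After 'negative': P(carrier) = 0.65·0.3844 / (0.65·0.3844 + 0.8·0.6156) ≈ 0.3366

0.3366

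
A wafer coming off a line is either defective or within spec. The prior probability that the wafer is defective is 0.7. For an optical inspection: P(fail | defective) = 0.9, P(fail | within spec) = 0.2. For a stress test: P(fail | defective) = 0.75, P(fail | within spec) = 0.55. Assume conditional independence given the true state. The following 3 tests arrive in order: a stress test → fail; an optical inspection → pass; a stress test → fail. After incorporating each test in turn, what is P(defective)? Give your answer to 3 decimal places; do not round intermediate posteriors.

0.352

After a stress test='fail': P(defective) = 0.75·0.7000 / (0.75·0.7000 + 0.55·0.3000) ≈ 0.7609
After an optical inspection='pass': P(defective) = 0.1·0.7609 / (0.1·0.7609 + 0.8·0.2391) ≈ 0.2846
After a stress test='fail': P(defective) = 0.75·0.2846 / (0.75·0.2846 + 0.55·0.7154) ≈ 0.3516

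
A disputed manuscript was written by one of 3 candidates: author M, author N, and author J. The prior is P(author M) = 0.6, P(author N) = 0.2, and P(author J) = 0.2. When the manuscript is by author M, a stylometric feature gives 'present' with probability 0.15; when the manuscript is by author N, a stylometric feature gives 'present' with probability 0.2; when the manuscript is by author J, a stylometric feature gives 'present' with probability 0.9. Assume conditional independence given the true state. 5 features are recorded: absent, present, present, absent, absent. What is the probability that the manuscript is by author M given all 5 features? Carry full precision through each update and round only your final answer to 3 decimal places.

After 'absent': normaliser = 0.85·0.6000 + 0.8·0.2000 + 0.1·0.2000; P(author M) ≈ 0.7391, P(author N) ≈ 0.2319, P(author J) ≈ 0.0290
After 'present': normaliser = 0.15·0.7391 + 0.2·0.2319 + 0.9·0.0290; P(author M) ≈ 0.6047, P(author N) ≈ 0.2530, P(author J) ≈ 0.1423
After 'present': normaliser = 0.15·0.6047 + 0.2·0.2530 + 0.9·0.1423; P(author M) ≈ 0.3368, P(author N) ≈ 0.1878, P(author J) ≈ 0.4754
After 'absent': normaliser = 0.85·0.3368 + 0.8·0.1878 + 0.1·0.4754; P(author M) ≈ 0.5914, P(author N) ≈ 0.3104, P(author J) ≈ 0.0982
After 'absent': normaliser = 0.85·0.5914 + 0.8·0.3104 + 0.1·0.0982; P(author M) ≈ 0.6607, P(author N) ≈ 0.3264, P(author J) ≈ 0.0129

0.661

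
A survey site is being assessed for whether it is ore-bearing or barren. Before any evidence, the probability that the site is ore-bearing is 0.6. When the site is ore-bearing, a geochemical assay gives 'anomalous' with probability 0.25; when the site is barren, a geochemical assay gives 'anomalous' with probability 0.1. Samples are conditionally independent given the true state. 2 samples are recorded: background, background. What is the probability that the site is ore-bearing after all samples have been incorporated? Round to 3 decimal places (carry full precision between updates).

0.510

After 'background': P(ore) = 0.75·0.6000 / (0.75·0.6000 + 0.9·0.4000) ≈ 0.5556
After 'background': P(ore) = 0.75·0.5556 / (0.75·0.5556 + 0.9·0.4444) ≈ 0.5102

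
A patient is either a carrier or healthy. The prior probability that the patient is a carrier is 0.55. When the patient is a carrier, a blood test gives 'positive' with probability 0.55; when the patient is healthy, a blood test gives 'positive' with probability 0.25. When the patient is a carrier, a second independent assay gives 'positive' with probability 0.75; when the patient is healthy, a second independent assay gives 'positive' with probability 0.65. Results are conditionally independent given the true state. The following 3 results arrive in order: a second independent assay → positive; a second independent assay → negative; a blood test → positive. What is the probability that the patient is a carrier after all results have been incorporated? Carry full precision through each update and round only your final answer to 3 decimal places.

0.689

After a second independent assay='positive': P(carrier) = 0.75·0.5500 / (0.75·0.5500 + 0.65·0.4500) ≈ 0.5851
After a second independent assay='negative': P(carrier) = 0.25·0.5851 / (0.25·0.5851 + 0.35·0.4149) ≈ 0.5018
After a blood test='positive': P(carrier) = 0.55·0.5018 / (0.55·0.5018 + 0.25·0.4982) ≈ 0.6891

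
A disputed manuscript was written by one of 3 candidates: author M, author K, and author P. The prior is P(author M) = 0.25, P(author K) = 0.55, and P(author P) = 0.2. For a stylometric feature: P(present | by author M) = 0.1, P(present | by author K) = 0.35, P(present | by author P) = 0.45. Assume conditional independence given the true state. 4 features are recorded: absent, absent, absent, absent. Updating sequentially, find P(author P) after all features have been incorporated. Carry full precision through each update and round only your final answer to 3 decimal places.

After 'absent': normaliser = 0.9·0.2500 + 0.65·0.5500 + 0.55·0.2000; P(author M) ≈ 0.3249, P(author K) ≈ 0.5162, P(author P) ≈ 0.1588
After 'absent': normaliser = 0.9·0.3249 + 0.65·0.5162 + 0.55·0.1588; P(author M) ≈ 0.4088, P(author K) ≈ 0.4691, P(author P) ≈ 0.1221
After 'absent': normaliser = 0.9·0.4088 + 0.65·0.4691 + 0.55·0.1221; P(author M) ≈ 0.4972, P(author K) ≈ 0.4120, P(author P) ≈ 0.0908
After 'absent': normaliser = 0.9·0.4972 + 0.65·0.4120 + 0.55·0.0908; P(author M) ≈ 0.5847, P(author K) ≈ 0.3500, P(author P) ≈ 0.0652

0.065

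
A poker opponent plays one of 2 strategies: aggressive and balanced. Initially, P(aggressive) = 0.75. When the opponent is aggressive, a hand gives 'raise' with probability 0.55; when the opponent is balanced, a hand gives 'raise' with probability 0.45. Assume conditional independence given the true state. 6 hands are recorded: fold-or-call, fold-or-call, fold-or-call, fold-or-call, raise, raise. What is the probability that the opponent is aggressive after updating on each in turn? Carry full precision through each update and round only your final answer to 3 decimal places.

Apply Bayes' rule sequentially, carrying P(aggressive) forward.
After 'fold-or-call': P(aggressive) = 0.45·0.7500 / (0.45·0.7500 + 0.55·0.2500) ≈ 0.7105
After 'fold-or-call': P(aggressive) = 0.45·0.7105 / (0.45·0.7105 + 0.55·0.2895) ≈ 0.6676
After 'fold-or-call': P(aggressive) = 0.45·0.6676 / (0.45·0.6676 + 0.55·0.3324) ≈ 0.6217
After 'fold-or-call': P(aggressive) = 0.45·0.6217 / (0.45·0.6217 + 0.55·0.3783) ≈ 0.5734
After 'raise': P(aggressive) = 0.55·0.5734 / (0.55·0.5734 + 0.45·0.4266) ≈ 0.6217
After 'raise': P(aggressive) = 0.55·0.6217 / (0.55·0.6217 + 0.45·0.3783) ≈ 0.6676

0.668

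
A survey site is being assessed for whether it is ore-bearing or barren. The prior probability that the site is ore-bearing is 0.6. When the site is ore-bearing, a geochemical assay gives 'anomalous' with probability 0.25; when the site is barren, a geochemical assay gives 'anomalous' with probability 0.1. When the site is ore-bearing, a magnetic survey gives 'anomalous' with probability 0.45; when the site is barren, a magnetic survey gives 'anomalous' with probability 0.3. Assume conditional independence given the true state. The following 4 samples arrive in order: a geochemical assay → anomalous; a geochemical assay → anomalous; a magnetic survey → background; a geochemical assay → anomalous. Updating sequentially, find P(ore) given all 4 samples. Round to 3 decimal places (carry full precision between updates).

0.948

After a geochemical assay='anomalous': P(ore) = 0.25·0.6000 / (0.25·0.6000 + 0.1·0.4000) ≈ 0.7895
After a geochemical assay='anomalous': P(ore) = 0.25·0.7895 / (0.25·0.7895 + 0.1·0.2105) ≈ 0.9036
After a magnetic survey='background': P(ore) = 0.55·0.9036 / (0.55·0.9036 + 0.7·0.0964) ≈ 0.8805
After a geochemical assay='anomalous': P(ore) = 0.25·0.8805 / (0.25·0.8805 + 0.1·0.1195) ≈ 0.9485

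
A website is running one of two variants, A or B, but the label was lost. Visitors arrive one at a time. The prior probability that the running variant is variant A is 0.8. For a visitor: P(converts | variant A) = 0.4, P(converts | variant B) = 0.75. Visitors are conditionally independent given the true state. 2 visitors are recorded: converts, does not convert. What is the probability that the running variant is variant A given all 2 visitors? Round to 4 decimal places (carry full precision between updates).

After 'converts': P(A) = 0.4·0.8000 / (0.4·0.8000 + 0.75·0.2000) ≈ 0.6809
After 'does not convert': P(A) = 0.6·0.6809 / (0.6·0.6809 + 0.25·0.3191) ≈ 0.8366

0.8366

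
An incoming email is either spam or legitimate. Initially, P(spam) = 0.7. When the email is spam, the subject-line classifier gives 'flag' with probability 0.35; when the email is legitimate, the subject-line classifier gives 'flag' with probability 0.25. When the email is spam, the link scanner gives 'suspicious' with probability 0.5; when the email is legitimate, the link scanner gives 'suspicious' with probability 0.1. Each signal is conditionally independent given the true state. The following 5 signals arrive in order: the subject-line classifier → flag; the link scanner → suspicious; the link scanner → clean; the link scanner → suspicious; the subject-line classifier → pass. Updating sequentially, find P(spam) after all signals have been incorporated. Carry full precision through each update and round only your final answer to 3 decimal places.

After the subject-line classifier='flag': P(spam) = 0.35·0.7000 / (0.35·0.7000 + 0.25·0.3000) ≈ 0.7656
After the link scanner='suspicious': P(spam) = 0.5·0.7656 / (0.5·0.7656 + 0.1·0.2344) ≈ 0.9423
After the link scanner='clean': P(spam) = 0.5·0.9423 / (0.5·0.9423 + 0.9·0.0577) ≈ 0.9007
After the link scanner='suspicious': P(spam) = 0.5·0.9007 / (0.5·0.9007 + 0.1·0.0993) ≈ 0.9784
After the subject-line classifier='pass': P(spam) = 0.65·0.9784 / (0.65·0.9784 + 0.75·0.0216) ≈ 0.9752

0.975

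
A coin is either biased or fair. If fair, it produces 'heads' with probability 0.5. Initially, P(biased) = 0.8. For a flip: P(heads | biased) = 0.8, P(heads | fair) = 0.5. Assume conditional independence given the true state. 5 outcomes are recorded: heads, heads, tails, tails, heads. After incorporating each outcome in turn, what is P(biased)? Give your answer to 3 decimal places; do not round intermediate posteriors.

0.724

Each posterior becomes the prior for the next update.
After 'heads': P(biased) = 0.8·0.8000 / (0.8·0.8000 + 0.5·0.2000) ≈ 0.8649
After 'heads': P(biased) = 0.8·0.8649 / (0.8·0.8649 + 0.5·0.1351) ≈ 0.9110
After 'tails': P(biased) = 0.2·0.9110 / (0.2·0.9110 + 0.5·0.0890) ≈ 0.8038
After 'tails': P(biased) = 0.2·0.8038 / (0.2·0.8038 + 0.5·0.1962) ≈ 0.6210
After 'heads': P(biased) = 0.8·0.6210 / (0.8·0.6210 + 0.5·0.3790) ≈ 0.7239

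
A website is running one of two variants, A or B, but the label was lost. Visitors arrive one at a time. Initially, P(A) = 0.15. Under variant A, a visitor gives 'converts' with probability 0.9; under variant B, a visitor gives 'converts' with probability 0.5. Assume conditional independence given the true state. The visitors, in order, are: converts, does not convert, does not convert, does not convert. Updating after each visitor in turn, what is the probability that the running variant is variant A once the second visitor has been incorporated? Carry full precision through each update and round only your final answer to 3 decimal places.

0.060

After 'converts': P(A) = 0.9·0.1500 / (0.9·0.1500 + 0.5·0.8500) ≈ 0.2411
After 'does not convert': P(A) = 0.1·0.2411 / (0.1·0.2411 + 0.5·0.7589) ≈ 0.0597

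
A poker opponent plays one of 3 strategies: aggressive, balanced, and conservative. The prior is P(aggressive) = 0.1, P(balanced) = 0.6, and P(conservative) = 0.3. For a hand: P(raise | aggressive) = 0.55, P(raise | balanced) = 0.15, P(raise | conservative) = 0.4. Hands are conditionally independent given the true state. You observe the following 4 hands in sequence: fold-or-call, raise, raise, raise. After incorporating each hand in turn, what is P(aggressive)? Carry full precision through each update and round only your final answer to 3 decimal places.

0.361

After 'fold-or-call': normaliser = 0.45·0.1000 + 0.85·0.6000 + 0.6·0.3000; P(aggressive) ≈ 0.0612, P(balanced) ≈ 0.6939, P(conservative) ≈ 0.2449
After 'raise': normaliser = 0.55·0.0612 + 0.15·0.6939 + 0.4·0.2449; P(aggressive) ≈ 0.1429, P(balanced) ≈ 0.4416, P(conservative) ≈ 0.4156
After 'raise': normaliser = 0.55·0.1429 + 0.15·0.4416 + 0.4·0.4156; P(aggressive) ≈ 0.2526, P(balanced) ≈ 0.2129, P(conservative) ≈ 0.5344
After 'raise': normaliser = 0.55·0.2526 + 0.15·0.2129 + 0.4·0.5344; P(aggressive) ≈ 0.3612, P(balanced) ≈ 0.0830, P(conservative) ≈ 0.5558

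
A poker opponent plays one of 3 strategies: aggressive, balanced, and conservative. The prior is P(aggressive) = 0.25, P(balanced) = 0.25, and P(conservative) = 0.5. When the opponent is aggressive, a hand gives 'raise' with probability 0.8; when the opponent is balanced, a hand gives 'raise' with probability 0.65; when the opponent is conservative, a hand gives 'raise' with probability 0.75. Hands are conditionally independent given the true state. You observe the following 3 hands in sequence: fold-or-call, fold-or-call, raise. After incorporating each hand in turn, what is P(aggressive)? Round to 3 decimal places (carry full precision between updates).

After 'fold-or-call': normaliser = 0.2·0.2500 + 0.35·0.2500 + 0.25·0.5000; P(aggressive) ≈ 0.1905, P(balanced) ≈ 0.3333, P(conservative) ≈ 0.4762
After 'fold-or-call': normaliser = 0.2·0.1905 + 0.35·0.3333 + 0.25·0.4762; P(aggressive) ≈ 0.1391, P(balanced) ≈ 0.4261, P(conservative) ≈ 0.4348
After 'raise': normaliser = 0.8·0.1391 + 0.65·0.4261 + 0.75·0.4348; P(aggressive) ≈ 0.1558, P(balanced) ≈ 0.3877, P(conservative) ≈ 0.4565

0.156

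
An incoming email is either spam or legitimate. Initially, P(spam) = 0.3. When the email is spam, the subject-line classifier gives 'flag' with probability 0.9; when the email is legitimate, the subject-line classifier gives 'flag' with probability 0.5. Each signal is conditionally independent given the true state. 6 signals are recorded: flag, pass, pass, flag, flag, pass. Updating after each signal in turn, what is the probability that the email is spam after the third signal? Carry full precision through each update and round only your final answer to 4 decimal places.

After 'flag': P(spam) = 0.9·0.3000 / (0.9·0.3000 + 0.5·0.7000) ≈ 0.4355
After 'pass': P(spam) = 0.1·0.4355 / (0.1·0.4355 + 0.5·0.5645) ≈ 0.1337
After 'pass': P(spam) = 0.1·0.1337 / (0.1·0.1337 + 0.5·0.8663) ≈ 0.0299

0.0299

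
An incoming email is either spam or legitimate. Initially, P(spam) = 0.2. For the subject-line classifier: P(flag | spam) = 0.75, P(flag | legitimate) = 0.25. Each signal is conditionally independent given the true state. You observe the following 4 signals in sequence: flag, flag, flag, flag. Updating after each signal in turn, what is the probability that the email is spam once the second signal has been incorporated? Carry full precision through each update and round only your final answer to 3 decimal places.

0.692

Each posterior becomes the prior for the next update.
After 'flag': P(spam) = 0.75·0.2000 / (0.75·0.2000 + 0.25·0.8000) ≈ 0.4286
After 'flag': P(spam) = 0.75·0.4286 / (0.75·0.4286 + 0.25·0.5714) ≈ 0.6923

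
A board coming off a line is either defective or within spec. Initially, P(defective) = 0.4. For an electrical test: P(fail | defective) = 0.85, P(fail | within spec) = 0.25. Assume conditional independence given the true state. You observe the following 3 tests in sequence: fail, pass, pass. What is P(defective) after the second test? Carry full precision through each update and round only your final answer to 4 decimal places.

0.3119

After 'fail': P(defective) = 0.85·0.4000 / (0.85·0.4000 + 0.25·0.6000) ≈ 0.6939
After 'pass': P(defective) = 0.15·0.6939 / (0.15·0.6939 + 0.75·0.3061) ≈ 0.3119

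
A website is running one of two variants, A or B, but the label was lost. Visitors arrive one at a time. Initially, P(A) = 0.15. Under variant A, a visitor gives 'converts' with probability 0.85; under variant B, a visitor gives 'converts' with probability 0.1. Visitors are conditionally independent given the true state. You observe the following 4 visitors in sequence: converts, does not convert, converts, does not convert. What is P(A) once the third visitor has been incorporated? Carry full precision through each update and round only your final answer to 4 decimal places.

After 'converts': P(A) = 0.85·0.1500 / (0.85·0.1500 + 0.1·0.8500) ≈ 0.6000
After 'does not convert': P(A) = 0.15·0.6000 / (0.15·0.6000 + 0.9·0.4000) ≈ 0.2000
After 'converts': P(A) = 0.85·0.2000 / (0.85·0.2000 + 0.1·0.8000) ≈ 0.6800

0.6800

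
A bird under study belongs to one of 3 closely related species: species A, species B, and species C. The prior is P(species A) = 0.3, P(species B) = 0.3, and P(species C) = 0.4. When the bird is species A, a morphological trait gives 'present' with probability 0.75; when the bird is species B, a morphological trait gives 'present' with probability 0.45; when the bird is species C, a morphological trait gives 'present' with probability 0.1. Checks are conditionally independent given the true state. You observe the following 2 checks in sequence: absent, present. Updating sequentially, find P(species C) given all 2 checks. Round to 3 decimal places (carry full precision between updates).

0.216

Apply Bayes' rule sequentially, carrying P(species C) forward.
After 'absent': normaliser = 0.25·0.3000 + 0.55·0.3000 + 0.9·0.4000; P(species A) ≈ 0.1250, P(species B) ≈ 0.2750, P(species C) ≈ 0.6000
After 'present': normaliser = 0.75·0.1250 + 0.45·0.2750 + 0.1·0.6000; P(species A) ≈ 0.3378, P(species B) ≈ 0.4459, P(species C) ≈ 0.2162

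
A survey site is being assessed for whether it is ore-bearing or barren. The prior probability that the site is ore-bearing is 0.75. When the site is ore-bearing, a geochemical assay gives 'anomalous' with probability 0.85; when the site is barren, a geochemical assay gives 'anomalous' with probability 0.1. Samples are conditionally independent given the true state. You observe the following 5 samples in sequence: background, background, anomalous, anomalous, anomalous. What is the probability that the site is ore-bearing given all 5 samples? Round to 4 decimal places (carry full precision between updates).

0.9808

After 'background': P(ore) = 0.15·0.7500 / (0.15·0.7500 + 0.9·0.2500) ≈ 0.3333
After 'background': P(ore) = 0.15·0.3333 / (0.15·0.3333 + 0.9·0.6667) ≈ 0.0769
After 'anomalous': P(ore) = 0.85·0.0769 / (0.85·0.0769 + 0.1·0.9231) ≈ 0.4146
After 'anomalous': P(ore) = 0.85·0.4146 / (0.85·0.4146 + 0.1·0.5854) ≈ 0.8576
After 'anomalous': P(ore) = 0.85·0.8576 / (0.85·0.8576 + 0.1·0.1424) ≈ 0.9808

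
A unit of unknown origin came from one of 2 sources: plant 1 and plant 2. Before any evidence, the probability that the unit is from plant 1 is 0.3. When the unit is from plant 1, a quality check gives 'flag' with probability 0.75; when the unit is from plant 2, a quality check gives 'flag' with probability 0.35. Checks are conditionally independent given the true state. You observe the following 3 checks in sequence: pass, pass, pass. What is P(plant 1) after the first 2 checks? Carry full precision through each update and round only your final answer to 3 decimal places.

0.060

After 'pass': P(plant 1) = 0.25·0.3000 / (0.25·0.3000 + 0.65·0.7000) ≈ 0.1415
After 'pass': P(plant 1) = 0.25·0.1415 / (0.25·0.1415 + 0.65·0.8585) ≈ 0.0596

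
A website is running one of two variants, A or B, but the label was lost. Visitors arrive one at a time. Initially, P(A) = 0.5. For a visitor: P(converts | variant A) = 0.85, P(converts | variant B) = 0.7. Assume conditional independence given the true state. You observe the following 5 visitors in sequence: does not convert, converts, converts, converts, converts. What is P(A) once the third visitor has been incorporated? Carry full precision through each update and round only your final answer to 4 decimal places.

0.4244

After 'does not convert': P(A) = 0.15·0.5000 / (0.15·0.5000 + 0.3·0.5000) ≈ 0.3333
After 'converts': P(A) = 0.85·0.3333 / (0.85·0.3333 + 0.7·0.6667) ≈ 0.3778
After 'converts': P(A) = 0.85·0.3778 / (0.85·0.3778 + 0.7·0.6222) ≈ 0.4244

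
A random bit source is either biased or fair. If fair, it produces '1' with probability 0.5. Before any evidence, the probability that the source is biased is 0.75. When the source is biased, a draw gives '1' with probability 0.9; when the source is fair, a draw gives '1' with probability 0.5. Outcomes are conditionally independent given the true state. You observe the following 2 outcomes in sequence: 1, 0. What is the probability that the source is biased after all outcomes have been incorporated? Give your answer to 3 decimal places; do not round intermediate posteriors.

After '1': P(biased) = 0.9·0.7500 / (0.9·0.7500 + 0.5·0.2500) ≈ 0.8438
After '0': P(biased) = 0.1·0.8438 / (0.1·0.8438 + 0.5·0.1562) ≈ 0.5192

0.519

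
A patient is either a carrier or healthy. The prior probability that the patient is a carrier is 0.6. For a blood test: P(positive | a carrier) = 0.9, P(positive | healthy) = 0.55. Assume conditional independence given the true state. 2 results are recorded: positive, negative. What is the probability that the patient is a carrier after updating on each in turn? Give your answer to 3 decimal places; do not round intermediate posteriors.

Each posterior becomes the prior for the next update.
After 'positive': P(carrier) = 0.9·0.6000 / (0.9·0.6000 + 0.55·0.4000) ≈ 0.7105
After 'negative': P(carrier) = 0.1·0.7105 / (0.1·0.7105 + 0.45·0.2895) ≈ 0.3529

0.353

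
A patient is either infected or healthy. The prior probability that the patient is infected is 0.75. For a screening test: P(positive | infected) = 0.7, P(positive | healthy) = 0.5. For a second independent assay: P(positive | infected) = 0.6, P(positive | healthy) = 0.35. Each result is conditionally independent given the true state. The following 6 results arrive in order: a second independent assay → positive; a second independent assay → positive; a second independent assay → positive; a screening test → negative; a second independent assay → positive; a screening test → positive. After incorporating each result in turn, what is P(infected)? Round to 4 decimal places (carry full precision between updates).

After a second independent assay='positive': P(infected) = 0.6·0.7500 / (0.6·0.7500 + 0.35·0.2500) ≈ 0.8372
After a second independent assay='positive': P(infected) = 0.6·0.8372 / (0.6·0.8372 + 0.35·0.1628) ≈ 0.8981
After a second independent assay='positive': P(infected) = 0.6·0.8981 / (0.6·0.8981 + 0.35·0.1019) ≈ 0.9379
After a screening test='negative': P(infected) = 0.3·0.9379 / (0.3·0.9379 + 0.5·0.0621) ≈ 0.9007
After a second independent assay='positive': P(infected) = 0.6·0.9007 / (0.6·0.9007 + 0.35·0.0993) ≈ 0.9396
After a screening test='positive': P(infected) = 0.7·0.9396 / (0.7·0.9396 + 0.5·0.0604) ≈ 0.9561

0.9561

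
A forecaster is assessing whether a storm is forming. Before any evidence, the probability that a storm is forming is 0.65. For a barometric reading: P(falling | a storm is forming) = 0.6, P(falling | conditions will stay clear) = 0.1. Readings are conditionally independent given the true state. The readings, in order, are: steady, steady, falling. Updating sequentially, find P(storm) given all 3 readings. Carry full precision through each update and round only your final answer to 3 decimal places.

After 'steady': P(storm) = 0.4·0.6500 / (0.4·0.6500 + 0.9·0.3500) ≈ 0.4522
After 'steady': P(storm) = 0.4·0.4522 / (0.4·0.4522 + 0.9·0.5478) ≈ 0.2684
After 'falling': P(storm) = 0.6·0.2684 / (0.6·0.2684 + 0.1·0.7316) ≈ 0.6876

0.688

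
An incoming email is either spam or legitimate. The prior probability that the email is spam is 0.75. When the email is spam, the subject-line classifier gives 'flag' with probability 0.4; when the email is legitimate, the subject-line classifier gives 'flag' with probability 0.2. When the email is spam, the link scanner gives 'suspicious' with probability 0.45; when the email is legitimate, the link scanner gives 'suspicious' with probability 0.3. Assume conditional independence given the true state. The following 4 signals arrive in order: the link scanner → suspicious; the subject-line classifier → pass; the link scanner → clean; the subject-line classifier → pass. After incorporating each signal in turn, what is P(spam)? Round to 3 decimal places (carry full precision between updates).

0.665

Apply Bayes' rule sequentially, carrying P(spam) forward.
After the link scanner='suspicious': P(spam) = 0.45·0.7500 / (0.45·0.7500 + 0.3·0.2500) ≈ 0.8182
After the subject-line classifier='pass': P(spam) = 0.6·0.8182 / (0.6·0.8182 + 0.8·0.1818) ≈ 0.7714
After the link scanner='clean': P(spam) = 0.55·0.7714 / (0.55·0.7714 + 0.7·0.2286) ≈ 0.7262
After the subject-line classifier='pass': P(spam) = 0.6·0.7262 / (0.6·0.7262 + 0.8·0.2738) ≈ 0.6654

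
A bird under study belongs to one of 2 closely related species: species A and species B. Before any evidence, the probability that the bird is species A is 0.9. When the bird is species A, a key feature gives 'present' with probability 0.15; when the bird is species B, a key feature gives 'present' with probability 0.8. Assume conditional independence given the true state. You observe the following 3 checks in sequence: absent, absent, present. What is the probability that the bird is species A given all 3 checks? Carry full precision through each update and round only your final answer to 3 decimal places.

0.968

Apply Bayes' rule sequentially, carrying P(species A) forward.
After 'absent': P(species A) = 0.85·0.9000 / (0.85·0.9000 + 0.2·0.1000) ≈ 0.9745
After 'absent': P(species A) = 0.85·0.9745 / (0.85·0.9745 + 0.2·0.0255) ≈ 0.9939
After 'present': P(species A) = 0.15·0.9939 / (0.15·0.9939 + 0.8·0.0061) ≈ 0.9682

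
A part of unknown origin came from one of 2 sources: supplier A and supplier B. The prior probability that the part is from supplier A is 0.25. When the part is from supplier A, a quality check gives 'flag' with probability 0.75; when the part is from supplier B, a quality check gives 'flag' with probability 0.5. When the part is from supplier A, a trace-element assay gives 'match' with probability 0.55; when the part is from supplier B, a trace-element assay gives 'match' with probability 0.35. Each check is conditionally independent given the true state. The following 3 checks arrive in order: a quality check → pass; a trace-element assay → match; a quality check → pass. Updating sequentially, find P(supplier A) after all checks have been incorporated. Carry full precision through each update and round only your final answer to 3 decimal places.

0.116

After a quality check='pass': P(supplier A) = 0.25·0.2500 / (0.25·0.2500 + 0.5·0.7500) ≈ 0.1429
After a trace-element assay='match': P(supplier A) = 0.55·0.1429 / (0.55·0.1429 + 0.35·0.8571) ≈ 0.2075
After a quality check='pass': P(supplier A) = 0.25·0.2075 / (0.25·0.2075 + 0.5·0.7925) ≈ 0.1158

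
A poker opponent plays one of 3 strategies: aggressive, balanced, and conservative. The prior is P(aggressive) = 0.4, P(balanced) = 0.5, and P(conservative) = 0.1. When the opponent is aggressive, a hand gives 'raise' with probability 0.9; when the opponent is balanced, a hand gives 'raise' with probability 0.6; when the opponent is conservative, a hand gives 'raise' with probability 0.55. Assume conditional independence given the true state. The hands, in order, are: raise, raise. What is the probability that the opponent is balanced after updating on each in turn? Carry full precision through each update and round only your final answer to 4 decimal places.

0.3369

Apply Bayes' rule sequentially, carrying P(balanced) forward.
After 'raise': normaliser = 0.9·0.4000 + 0.6·0.5000 + 0.55·0.1000; P(aggressive) ≈ 0.5035, P(balanced) ≈ 0.4196, P(conservative) ≈ 0.0769
After 'raise': normaliser = 0.9·0.5035 + 0.6·0.4196 + 0.55·0.0769; P(aggressive) ≈ 0.6065, P(balanced) ≈ 0.3369, P(conservative) ≈ 0.0566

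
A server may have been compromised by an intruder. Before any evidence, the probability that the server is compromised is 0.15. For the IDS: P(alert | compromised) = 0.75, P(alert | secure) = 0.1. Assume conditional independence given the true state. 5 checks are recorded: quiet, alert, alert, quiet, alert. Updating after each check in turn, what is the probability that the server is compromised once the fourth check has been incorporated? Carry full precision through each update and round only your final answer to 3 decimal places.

0.434

After 'quiet': P(compromised) = 0.25·0.1500 / (0.25·0.1500 + 0.9·0.8500) ≈ 0.0467
After 'alert': P(compromised) = 0.75·0.0467 / (0.75·0.0467 + 0.1·0.9533) ≈ 0.2688
After 'alert': P(compromised) = 0.75·0.2688 / (0.75·0.2688 + 0.1·0.7312) ≈ 0.7339
After 'quiet': P(compromised) = 0.25·0.7339 / (0.25·0.7339 + 0.9·0.2661) ≈ 0.4337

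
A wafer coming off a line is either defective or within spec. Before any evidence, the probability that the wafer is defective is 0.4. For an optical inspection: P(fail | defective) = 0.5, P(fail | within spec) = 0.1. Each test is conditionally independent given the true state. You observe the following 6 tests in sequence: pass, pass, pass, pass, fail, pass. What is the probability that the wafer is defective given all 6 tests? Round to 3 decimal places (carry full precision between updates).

0.150

After 'pass': P(defective) = 0.5·0.4000 / (0.5·0.4000 + 0.9·0.6000) ≈ 0.2703
After 'pass': P(defective) = 0.5·0.2703 / (0.5·0.2703 + 0.9·0.7297) ≈ 0.1706
After 'pass': P(defective) = 0.5·0.1706 / (0.5·0.1706 + 0.9·0.8294) ≈ 0.1026
After 'pass': P(defective) = 0.5·0.1026 / (0.5·0.1026 + 0.9·0.8974) ≈ 0.0597
After 'fail': P(defective) = 0.5·0.0597 / (0.5·0.0597 + 0.1·0.9403) ≈ 0.2410
After 'pass': P(defective) = 0.5·0.2410 / (0.5·0.2410 + 0.9·0.7590) ≈ 0.1500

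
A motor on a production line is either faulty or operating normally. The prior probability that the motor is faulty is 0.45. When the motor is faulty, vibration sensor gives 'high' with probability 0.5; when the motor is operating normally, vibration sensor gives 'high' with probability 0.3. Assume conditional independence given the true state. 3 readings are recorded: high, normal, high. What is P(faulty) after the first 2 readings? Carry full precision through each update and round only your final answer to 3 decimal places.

0.493

After 'high': P(faulty) = 0.5·0.4500 / (0.5·0.4500 + 0.3·0.5500) ≈ 0.5769
After 'normal': P(faulty) = 0.5·0.5769 / (0.5·0.5769 + 0.7·0.4231) ≈ 0.4934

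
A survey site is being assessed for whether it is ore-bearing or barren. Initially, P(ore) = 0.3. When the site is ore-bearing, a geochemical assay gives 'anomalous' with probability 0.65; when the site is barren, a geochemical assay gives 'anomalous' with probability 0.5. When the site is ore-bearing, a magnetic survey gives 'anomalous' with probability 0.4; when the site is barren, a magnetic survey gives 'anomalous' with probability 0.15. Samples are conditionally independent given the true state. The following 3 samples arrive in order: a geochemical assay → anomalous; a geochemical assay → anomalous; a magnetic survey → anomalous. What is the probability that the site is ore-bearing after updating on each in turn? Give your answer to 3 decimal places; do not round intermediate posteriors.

After a geochemical assay='anomalous': P(ore) = 0.65·0.3000 / (0.65·0.3000 + 0.5·0.7000) ≈ 0.3578
After a geochemical assay='anomalous': P(ore) = 0.65·0.3578 / (0.65·0.3578 + 0.5·0.6422) ≈ 0.4200
After a magnetic survey='anomalous': P(ore) = 0.4·0.4200 / (0.4·0.4200 + 0.15·0.5800) ≈ 0.6589

0.659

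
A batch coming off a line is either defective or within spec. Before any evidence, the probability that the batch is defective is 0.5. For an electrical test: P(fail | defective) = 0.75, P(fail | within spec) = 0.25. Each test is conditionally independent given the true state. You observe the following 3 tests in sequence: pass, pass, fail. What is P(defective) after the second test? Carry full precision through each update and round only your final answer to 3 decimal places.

0.100

After 'pass': P(defective) = 0.25·0.5000 / (0.25·0.5000 + 0.75·0.5000) ≈ 0.2500
After 'pass': P(defective) = 0.25·0.2500 / (0.25·0.2500 + 0.75·0.7500) ≈ 0.1000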